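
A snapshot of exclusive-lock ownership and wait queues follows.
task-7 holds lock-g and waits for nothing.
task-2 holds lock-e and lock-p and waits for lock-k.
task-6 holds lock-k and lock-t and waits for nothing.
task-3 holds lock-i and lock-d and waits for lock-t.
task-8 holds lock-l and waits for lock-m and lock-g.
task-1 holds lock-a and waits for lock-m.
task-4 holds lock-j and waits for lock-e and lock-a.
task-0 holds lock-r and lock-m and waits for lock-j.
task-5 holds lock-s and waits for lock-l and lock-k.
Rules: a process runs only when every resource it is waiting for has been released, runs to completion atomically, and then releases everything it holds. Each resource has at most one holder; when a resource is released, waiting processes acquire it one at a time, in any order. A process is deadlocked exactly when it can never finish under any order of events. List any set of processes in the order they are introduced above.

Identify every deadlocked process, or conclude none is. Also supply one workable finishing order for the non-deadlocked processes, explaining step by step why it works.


Deadlocked set: task-8, task-1, task-4, task-0 and task-5.
Key observation: the loop task-0 -> task-4 -> task-1 -> task-0 blocks itself forever; task-8 and task-5 wait into the deadlock from upstream.
A valid finishing order for the others: task-7, task-6, task-2, task-3.
Verifying each step:
  task-7: no waits; runs immediately, freeing lock-g
  task-6: no waits; runs immediately, freeing lock-k and lock-t
  run task-2 (all its waits — lock-k — are resolved); releases lock-e and lock-p
  run task-3 (all its waits — lock-t — are resolved); releases lock-i and lock-d


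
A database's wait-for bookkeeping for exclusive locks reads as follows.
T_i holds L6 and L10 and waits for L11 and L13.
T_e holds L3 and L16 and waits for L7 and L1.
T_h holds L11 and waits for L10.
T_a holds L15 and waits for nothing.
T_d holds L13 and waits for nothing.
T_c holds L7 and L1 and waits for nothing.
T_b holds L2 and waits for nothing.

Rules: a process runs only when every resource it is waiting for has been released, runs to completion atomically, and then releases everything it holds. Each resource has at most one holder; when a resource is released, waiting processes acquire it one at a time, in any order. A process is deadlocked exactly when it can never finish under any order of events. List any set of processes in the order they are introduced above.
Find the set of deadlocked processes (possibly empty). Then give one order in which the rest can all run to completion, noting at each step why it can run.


Deadlocked: T_i and T_h.
Key observation: the knot is the closed ring of waits T_i -> T_h -> T_i; no other process is dragged down with it.
One completion order for the rest: T_c, T_d, T_a, T_e, T_b.
Step-by-step check:
  T_c: no waits; runs immediately, freeing L7 and L1
  T_d: no waits; runs immediately, freeing L13
  T_a: no waits; runs immediately, freeing L15
  run T_e (all its waits — L7 and L1 — are resolved); releases L3 and L16
  T_b: no waits; runs immediately, freeing L2


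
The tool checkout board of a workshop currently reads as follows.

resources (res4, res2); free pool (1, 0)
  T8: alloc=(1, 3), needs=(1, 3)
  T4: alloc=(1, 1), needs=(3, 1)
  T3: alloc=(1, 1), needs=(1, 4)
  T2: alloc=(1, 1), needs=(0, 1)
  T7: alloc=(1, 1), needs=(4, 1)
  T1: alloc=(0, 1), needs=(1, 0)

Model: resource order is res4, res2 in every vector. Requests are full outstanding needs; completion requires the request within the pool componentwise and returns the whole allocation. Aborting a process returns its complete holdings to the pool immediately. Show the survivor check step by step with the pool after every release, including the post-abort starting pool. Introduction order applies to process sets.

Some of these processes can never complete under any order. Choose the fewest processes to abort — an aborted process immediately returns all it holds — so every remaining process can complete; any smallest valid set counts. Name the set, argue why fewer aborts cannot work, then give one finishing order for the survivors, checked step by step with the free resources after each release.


Abort T8.
Key observation: the returned (1, 3) from T8 is what brings T3 — unrunnable before, under any order — into play at step 2.
Why nothing smaller works: aborting no one leaves the state deadlocked as given.
Survivors finish in the order: T1, T3, T4, T7, T2. Verifying each step (pool after the aborts first):
  pool = (2, 3)
  T1: need (1, 0) fits (2, 3); releases (0, 1), pool now (2, 4)
  T3: need (1, 4) fits (2, 4); releases (1, 1), pool now (3, 5)
  T4: need (3, 1) fits (3, 5); releases (1, 1), pool now (4, 6)
  T7: need (4, 1) fits (4, 6); releases (1, 1), pool now (5, 7)
  T2: need (0, 1) fits (5, 7); releases (1, 1), pool now (6, 8)


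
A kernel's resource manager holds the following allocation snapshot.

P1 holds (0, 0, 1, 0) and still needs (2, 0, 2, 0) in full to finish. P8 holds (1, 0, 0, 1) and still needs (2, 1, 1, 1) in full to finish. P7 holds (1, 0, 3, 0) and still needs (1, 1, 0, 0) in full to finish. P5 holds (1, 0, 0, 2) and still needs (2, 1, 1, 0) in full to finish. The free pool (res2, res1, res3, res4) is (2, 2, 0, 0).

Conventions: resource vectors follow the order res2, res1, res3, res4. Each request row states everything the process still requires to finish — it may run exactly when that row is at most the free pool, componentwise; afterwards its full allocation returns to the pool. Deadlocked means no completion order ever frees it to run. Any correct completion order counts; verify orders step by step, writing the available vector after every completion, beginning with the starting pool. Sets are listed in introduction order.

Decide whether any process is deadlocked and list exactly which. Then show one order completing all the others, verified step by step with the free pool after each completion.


Nothing here is deadlocked.
Key observation: there is always a runnable process — P7 first — so the state unwinds completely.
A valid finishing order for the others: P7, P5, P1, P8. Walking it through:
  pool = (2, 2, 0, 0)
  P7: need (1, 1, 0, 0) fits (2, 2, 0, 0); releases (1, 0, 3, 0), pool now (3, 2, 3, 0)
  P5: need (2, 1, 1, 0) fits (3, 2, 3, 0); releases (1, 0, 0, 2), pool now (4, 2, 3, 2)
  P1: need (2, 0, 2, 0) fits (4, 2, 3, 2); releases (0, 0, 1, 0), pool now (4, 2, 4, 2)
  P8: need (2, 1, 1, 1) fits (4, 2, 4, 2); releases (1, 0, 0, 1), pool now (5, 2, 4, 3)


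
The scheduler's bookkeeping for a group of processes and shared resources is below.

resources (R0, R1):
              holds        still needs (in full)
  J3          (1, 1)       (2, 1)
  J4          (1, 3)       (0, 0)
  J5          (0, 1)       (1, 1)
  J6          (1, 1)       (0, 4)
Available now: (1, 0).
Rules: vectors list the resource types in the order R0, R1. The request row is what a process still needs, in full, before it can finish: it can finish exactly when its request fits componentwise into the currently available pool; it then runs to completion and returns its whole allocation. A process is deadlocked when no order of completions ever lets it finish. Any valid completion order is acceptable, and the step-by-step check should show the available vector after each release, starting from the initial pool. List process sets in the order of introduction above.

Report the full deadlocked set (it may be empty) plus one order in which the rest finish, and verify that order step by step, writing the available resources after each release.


No process is deadlocked.
Key observation: J4 can run right away; the returned allocation unlocks the remaining processes in turn.
The rest can finish in the order J4, J5, J6, J3. Verifying each step:
  pool = (1, 0)
  J4 needs (0, 0) <= (1, 0) -> finishes; pool += (1, 3) = (2, 3)
  J5 needs (1, 1) <= (2, 3) -> finishes; pool += (0, 1) = (2, 4)
  J6 needs (0, 4) <= (2, 4) -> finishes; pool += (1, 1) = (3, 5)
  J3 needs (2, 1) <= (3, 5) -> finishes; pool += (1, 1) = (4, 6)


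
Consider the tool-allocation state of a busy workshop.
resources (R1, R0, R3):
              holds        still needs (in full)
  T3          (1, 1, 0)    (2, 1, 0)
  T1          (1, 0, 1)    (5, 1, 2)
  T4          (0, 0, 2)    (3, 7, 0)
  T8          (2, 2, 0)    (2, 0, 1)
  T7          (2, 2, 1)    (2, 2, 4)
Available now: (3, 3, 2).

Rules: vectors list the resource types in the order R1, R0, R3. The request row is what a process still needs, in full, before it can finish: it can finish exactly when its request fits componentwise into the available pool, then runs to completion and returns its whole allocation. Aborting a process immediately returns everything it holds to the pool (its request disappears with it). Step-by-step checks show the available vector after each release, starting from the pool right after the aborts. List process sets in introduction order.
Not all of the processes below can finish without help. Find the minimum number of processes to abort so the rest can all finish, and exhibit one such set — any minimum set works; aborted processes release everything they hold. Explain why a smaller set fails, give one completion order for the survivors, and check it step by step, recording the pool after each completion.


Minimum abort set: T7.
Key observation: T4 was stuck for good until T7 gave back (2, 2, 1); in the order shown it finishes at step 4.
Why nothing smaller works: aborting no one leaves the state deadlocked as given.
Survivors finish in the order: T1, T3, T8, T4. Walking it through (pool after the aborts first):
  pool = (5, 5, 3)
  T1 needs (5, 1, 2) <= (5, 5, 3) -> finishes; pool += (1, 0, 1) = (6, 5, 4)
  T3 needs (2, 1, 0) <= (6, 5, 4) -> finishes; pool += (1, 1, 0) = (7, 6, 4)
  T8 needs (2, 0, 1) <= (7, 6, 4) -> finishes; pool += (2, 2, 0) = (9, 8, 4)
  T4 needs (3, 7, 0) <= (9, 8, 4) -> finishes; pool += (0, 0, 2) = (9, 8, 6)


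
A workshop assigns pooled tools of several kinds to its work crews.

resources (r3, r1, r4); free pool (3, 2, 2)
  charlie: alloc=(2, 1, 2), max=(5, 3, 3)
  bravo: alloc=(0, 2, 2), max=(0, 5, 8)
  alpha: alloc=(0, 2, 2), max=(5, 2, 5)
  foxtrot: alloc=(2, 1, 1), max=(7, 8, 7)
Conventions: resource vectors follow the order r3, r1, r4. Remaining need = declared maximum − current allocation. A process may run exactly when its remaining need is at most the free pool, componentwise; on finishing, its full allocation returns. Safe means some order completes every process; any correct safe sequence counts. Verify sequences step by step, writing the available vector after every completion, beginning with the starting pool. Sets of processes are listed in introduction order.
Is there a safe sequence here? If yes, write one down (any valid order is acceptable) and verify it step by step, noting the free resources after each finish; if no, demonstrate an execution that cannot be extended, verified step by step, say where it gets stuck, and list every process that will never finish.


The state is SAFE; one workable sequence: charlie, alpha, bravo, foxtrot.
Key observation: at charlie the run first touches a limit — (3, 2, 1) against (3, 2, 2), exact on a resource it actually requests.
Walking it through:
  pool = (3, 2, 2)
  charlie needs (3, 2, 1) <= (3, 2, 2) -> finishes; pool += (2, 1, 2) = (5, 3, 4)
  alpha needs (5, 0, 3) <= (5, 3, 4) -> finishes; pool += (0, 2, 2) = (5, 5, 6)
  bravo needs (0, 3, 6) <= (5, 5, 6) -> finishes; pool += (0, 2, 2) = (5, 7, 8)
  foxtrot needs (5, 7, 6) <= (5, 7, 8) -> finishes; pool += (2, 1, 1) = (7, 8, 9)


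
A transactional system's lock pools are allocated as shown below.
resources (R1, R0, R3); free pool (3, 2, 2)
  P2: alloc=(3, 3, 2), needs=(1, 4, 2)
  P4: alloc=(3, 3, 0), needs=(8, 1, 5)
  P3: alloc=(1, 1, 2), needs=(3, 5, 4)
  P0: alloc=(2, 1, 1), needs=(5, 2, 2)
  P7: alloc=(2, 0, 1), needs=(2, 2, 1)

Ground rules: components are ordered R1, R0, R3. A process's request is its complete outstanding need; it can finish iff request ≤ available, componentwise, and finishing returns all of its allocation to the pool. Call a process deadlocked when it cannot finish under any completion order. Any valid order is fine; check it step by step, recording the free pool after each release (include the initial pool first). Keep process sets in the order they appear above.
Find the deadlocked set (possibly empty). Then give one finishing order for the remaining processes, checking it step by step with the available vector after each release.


Deadlocked: P2, P4 and P3.
Key observation: after P7, P0 the pool peaks at (7, 3, 4), and each blocked process is short somewhere: P2 on R0; P4 on R1, R3; P3 on R0.
One completion order for the rest: P7, P0. Check, step by step:
  pool = (3, 2, 2)
  run P7 (needs (2, 2, 1), free (3, 2, 2)); after release of (2, 0, 1) the pool is (5, 2, 3)
  run P0 (needs (5, 2, 2), free (5, 2, 3)); after release of (2, 1, 1) the pool is (7, 3, 4)
None of the blocked processes ever fits:
  blocked: P2 wants (1, 4, 2), pool (7, 3, 4) — not enough R0
  blocked: P4 wants (8, 1, 5), pool (7, 3, 4) — not enough R1 and R3
  blocked: P3 wants (3, 5, 4), pool (7, 3, 4) — not enough R0


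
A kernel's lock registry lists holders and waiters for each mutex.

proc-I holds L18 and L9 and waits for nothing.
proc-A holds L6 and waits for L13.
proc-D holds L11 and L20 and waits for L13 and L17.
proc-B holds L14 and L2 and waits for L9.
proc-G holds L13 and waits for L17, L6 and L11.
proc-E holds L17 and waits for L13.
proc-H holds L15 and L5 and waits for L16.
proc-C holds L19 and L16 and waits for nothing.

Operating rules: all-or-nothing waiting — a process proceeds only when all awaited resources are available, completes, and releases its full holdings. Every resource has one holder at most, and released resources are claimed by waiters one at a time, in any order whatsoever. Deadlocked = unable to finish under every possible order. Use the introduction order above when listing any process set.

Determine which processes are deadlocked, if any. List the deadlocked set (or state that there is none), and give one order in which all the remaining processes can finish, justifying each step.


Deadlocked: proc-A, proc-D, proc-G and proc-E.
Key observation: the wait chain closes on itself along proc-A -> proc-G -> proc-A; proc-D and proc-E are caught in further circular waits.
One completion order for the rest: proc-I, proc-B, proc-C, proc-H.
Walking it through:
  proc-I: no waits; runs immediately, freeing L18 and L9
  run proc-B (all its waits — L9 — are resolved); releases L14 and L2
  proc-C: no waits; runs immediately, freeing L19 and L16
  run proc-H (all its waits — L16 — are resolved); releases L15 and L5


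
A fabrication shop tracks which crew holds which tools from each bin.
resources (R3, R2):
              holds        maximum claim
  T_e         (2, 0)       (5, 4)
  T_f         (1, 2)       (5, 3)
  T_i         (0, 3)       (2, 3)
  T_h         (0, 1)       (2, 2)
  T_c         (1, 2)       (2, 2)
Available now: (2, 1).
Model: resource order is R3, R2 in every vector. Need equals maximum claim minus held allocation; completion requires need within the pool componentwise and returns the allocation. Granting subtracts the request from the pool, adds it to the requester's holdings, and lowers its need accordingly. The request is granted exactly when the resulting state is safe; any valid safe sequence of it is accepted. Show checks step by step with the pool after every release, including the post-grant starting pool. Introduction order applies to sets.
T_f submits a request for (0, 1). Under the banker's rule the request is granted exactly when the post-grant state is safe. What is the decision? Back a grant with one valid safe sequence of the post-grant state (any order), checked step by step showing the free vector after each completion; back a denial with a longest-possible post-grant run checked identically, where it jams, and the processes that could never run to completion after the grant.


GRANT. The post-grant state is safe; one safe sequence: T_c, T_i, T_e, T_f, T_h.
Key observation: the grant leaves (2, 0) free — enough for T_c, whose release restarts the cascade.
Verifying the post-grant state step by step:
  pool = (2, 0)
  T_c: need (1, 0) fits (2, 0); releases (1, 2), pool now (3, 2)
  T_i: need (2, 0) fits (3, 2); releases (0, 3), pool now (3, 5)
  T_e: need (3, 4) fits (3, 5); releases (2, 0), pool now (5, 5)
  T_f: need (4, 0) fits (5, 5); releases (1, 3), pool now (6, 8)
  T_h: need (2, 1) fits (6, 8); releases (0, 1), pool now (6, 9)


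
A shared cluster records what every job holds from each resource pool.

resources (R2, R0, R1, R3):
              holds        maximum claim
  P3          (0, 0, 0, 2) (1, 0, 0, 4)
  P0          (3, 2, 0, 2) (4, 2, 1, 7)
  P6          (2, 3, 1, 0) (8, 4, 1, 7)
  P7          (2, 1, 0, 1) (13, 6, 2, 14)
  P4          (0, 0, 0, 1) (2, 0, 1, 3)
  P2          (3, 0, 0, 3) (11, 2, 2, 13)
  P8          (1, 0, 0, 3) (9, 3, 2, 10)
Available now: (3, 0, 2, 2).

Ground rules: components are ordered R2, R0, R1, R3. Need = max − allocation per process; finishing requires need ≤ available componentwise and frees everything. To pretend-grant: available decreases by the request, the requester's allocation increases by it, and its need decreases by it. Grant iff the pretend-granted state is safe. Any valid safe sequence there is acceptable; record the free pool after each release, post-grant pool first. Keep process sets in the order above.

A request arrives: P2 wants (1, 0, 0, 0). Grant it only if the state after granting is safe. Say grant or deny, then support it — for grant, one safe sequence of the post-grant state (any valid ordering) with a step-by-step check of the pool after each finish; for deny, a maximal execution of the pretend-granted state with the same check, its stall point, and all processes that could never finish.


DENY. Granting would leave the state unsafe.
Key observation: no order helps: past P3, P4, P0, the free pool tops out at (5, 2, 2, 7), below what each blocked process needs in R2.
On the post-grant state, P3, P4, P0 is a maximal run — nothing extends it. Verifying each step:
  pool = (2, 0, 2, 2)
  P3: need (1, 0, 0, 2) fits (2, 0, 2, 2); releases (0, 0, 0, 2), pool now (2, 0, 2, 4)
  P4: need (2, 0, 1, 2) fits (2, 0, 2, 4); releases (0, 0, 0, 1), pool now (2, 0, 2, 5)
  P0: need (1, 0, 1, 5) fits (2, 0, 2, 5); releases (3, 2, 0, 2), pool now (5, 2, 2, 7)
  P6 cannot run: need (6, 1, 0, 7) vs free (5, 2, 2, 7) (insufficient R2)
  P7 cannot run: need (11, 5, 2, 13) vs free (5, 2, 2, 7) (insufficient R2, R0 and R3)
  P2 cannot run: need (7, 2, 2, 10) vs free (5, 2, 2, 7) (insufficient R2 and R3)
  P8 cannot run: need (8, 3, 2, 7) vs free (5, 2, 2, 7) (insufficient R2 and R0)
Had the request been granted, P6, P7, P2 and P8 could never finish.


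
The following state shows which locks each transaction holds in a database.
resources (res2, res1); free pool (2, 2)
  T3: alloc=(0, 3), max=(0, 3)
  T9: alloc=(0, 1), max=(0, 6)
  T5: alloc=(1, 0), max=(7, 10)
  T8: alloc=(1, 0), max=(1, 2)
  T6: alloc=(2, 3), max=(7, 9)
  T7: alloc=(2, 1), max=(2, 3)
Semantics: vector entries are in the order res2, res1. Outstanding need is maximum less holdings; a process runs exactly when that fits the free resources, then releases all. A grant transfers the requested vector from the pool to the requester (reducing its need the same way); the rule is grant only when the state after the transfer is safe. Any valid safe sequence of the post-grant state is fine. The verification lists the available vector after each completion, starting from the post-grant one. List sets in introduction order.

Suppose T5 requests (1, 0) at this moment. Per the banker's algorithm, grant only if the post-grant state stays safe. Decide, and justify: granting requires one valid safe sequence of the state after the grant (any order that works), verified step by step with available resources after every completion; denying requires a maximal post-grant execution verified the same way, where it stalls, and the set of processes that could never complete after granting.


DENY: after the grant no complete ordering would exist.
Key observation: even finishing T7, T8, T3, T9 leaves just (4, 7) free — too little res2 for any of the remaining processes.
On the post-grant state, T7, T8, T3, T9 is a maximal run — nothing extends it. Step-by-step check:
  pool = (1, 2)
  T7 needs (0, 2) <= (1, 2) -> finishes; pool += (2, 1) = (3, 3)
  T8 needs (0, 2) <= (3, 3) -> finishes; pool += (1, 0) = (4, 3)
  T3 needs (0, 0) <= (4, 3) -> finishes; pool += (0, 3) = (4, 6)
  T9 needs (0, 5) <= (4, 6) -> finishes; pool += (0, 1) = (4, 7)
  blocked: T5 wants (5, 10), pool (4, 7) — not enough res2 and res1
  blocked: T6 wants (5, 6), pool (4, 7) — not enough res2
Processes that could never finish after the grant: T5 and T6.


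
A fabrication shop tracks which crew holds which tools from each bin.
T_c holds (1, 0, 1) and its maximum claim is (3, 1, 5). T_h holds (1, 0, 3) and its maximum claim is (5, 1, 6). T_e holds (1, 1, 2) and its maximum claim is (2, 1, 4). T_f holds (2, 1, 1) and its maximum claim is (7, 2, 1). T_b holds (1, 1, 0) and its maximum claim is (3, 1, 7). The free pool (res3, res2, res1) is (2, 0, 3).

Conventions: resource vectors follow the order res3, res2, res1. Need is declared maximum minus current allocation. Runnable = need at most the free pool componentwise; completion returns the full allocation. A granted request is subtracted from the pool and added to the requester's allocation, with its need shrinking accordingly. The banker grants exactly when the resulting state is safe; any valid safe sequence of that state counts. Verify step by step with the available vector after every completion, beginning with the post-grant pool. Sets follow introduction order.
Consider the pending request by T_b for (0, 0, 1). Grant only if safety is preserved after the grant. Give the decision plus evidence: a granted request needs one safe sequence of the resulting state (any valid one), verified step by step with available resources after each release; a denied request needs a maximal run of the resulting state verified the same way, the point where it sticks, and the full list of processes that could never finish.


GRANT — the state after the grant stays safe, e.g. via T_e, T_c, T_h, T_b, T_f.
Key observation: granting shrinks the pool to (2, 0, 2), yet T_e still fits and the chain goes through.
Verifying the post-grant state step by step:
  pool = (2, 0, 2)
  T_e needs (1, 0, 2) <= (2, 0, 2) -> finishes; pool += (1, 1, 2) = (3, 1, 4)
  T_c needs (2, 1, 4) <= (3, 1, 4) -> finishes; pool += (1, 0, 1) = (4, 1, 5)
  T_h needs (4, 1, 3) <= (4, 1, 5) -> finishes; pool += (1, 0, 3) = (5, 1, 8)
  T_b needs (2, 0, 6) <= (5, 1, 8) -> finishes; pool += (1, 1, 1) = (6, 2, 9)
  T_f needs (5, 1, 0) <= (6, 2, 9) -> finishes; pool += (2, 1, 1) = (8, 3, 10)


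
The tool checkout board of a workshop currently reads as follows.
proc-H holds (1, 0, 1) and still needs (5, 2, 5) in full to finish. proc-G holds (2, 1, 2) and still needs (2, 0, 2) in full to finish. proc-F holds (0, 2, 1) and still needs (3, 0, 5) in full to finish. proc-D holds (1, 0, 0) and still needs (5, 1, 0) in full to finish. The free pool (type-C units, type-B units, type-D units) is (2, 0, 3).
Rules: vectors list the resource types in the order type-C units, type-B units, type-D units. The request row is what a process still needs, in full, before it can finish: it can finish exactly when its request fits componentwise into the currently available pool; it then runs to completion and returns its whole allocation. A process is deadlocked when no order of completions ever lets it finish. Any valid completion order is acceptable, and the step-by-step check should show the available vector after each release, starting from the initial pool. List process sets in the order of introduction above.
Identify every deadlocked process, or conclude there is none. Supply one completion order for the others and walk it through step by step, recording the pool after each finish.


The deadlocked set is proc-H and proc-D.
Key observation: the pool after proc-G, proc-F is (4, 3, 6); every surviving request exceeds it in type-C units, so progress ends there.
A valid finishing order for the others: proc-G, proc-F. Step-by-step check:
  pool = (2, 0, 3)
  proc-G needs (2, 0, 2) <= (2, 0, 3) -> finishes; pool += (2, 1, 2) = (4, 1, 5)
  proc-F needs (3, 0, 5) <= (4, 1, 5) -> finishes; pool += (0, 2, 1) = (4, 3, 6)
None of the blocked processes ever fits:
  blocked: proc-H wants (5, 2, 5), pool (4, 3, 6) — not enough type-C units
  blocked: proc-D wants (5, 1, 0), pool (4, 3, 6) — not enough type-C units


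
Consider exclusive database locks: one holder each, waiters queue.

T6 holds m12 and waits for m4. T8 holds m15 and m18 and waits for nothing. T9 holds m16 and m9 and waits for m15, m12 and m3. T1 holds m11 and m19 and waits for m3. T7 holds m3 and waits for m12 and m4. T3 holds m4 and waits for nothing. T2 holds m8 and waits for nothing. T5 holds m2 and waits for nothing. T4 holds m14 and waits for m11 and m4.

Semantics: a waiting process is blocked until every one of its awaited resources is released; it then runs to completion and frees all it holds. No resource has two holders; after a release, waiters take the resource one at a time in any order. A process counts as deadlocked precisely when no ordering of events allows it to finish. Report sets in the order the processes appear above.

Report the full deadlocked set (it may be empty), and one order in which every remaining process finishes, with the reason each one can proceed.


Nothing here is deadlocked.
Key observation: no waiting chain loops back on itself — every chain ends at a process that waits on nothing, so everyone eventually runs.
One completion order for the rest: T8, T2, T3, T5, T6, T7, T1, T9, T4.
Check, step by step:
  T8 waits on nothing -> runs at once and releases m15 and m18
  T2 waits on nothing -> runs at once and releases m8
  T3 waits on nothing -> runs at once and releases m4
  T5 waits on nothing -> runs at once and releases m2
  T6: everything it awaited (m4) is free; runs, freeing m12
  T7: everything it awaited (m12 and m4) is free; runs, freeing m3
  T1: everything it awaited (m3) is free; runs, freeing m11 and m19
  T9: everything it awaited (m15, m12 and m3) is free; runs, freeing m16 and m9
  T4: everything it awaited (m11 and m4) is free; runs, freeing m14


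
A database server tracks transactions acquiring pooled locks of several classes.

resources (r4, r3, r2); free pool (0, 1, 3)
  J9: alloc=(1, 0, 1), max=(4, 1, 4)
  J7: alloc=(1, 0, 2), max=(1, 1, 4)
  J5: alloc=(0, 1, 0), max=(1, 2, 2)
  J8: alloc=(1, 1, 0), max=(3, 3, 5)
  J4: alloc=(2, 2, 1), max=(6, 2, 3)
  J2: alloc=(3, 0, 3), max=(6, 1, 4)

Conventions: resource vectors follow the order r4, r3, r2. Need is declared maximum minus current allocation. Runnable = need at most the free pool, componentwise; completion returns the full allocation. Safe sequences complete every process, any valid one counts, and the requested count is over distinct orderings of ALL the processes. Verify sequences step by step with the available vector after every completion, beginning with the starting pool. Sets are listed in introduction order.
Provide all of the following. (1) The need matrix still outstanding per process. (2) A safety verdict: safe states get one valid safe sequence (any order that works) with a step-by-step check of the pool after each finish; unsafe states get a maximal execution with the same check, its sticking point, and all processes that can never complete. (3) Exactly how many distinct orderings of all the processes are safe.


(1) Remaining need (order r4, r3, r2):
  J9: (3, 1, 3)
  J7: (0, 1, 2)
  J5: (1, 1, 2)
  J8: (2, 2, 5)
  J4: (4, 0, 2)
  J2: (3, 1, 1)
(2) UNSAFE.
Key observation: J7, J5 can finish, but then (1, 2, 5) is all there is, and the blocked group's r4 demands exceed it.
The run J7, J5 cannot be extended any further. Verifying each step:
  pool = (0, 1, 3)
  J7 needs (0, 1, 2) <= (0, 1, 3) -> finishes; pool += (1, 0, 2) = (1, 1, 5)
  J5 needs (1, 1, 2) <= (1, 1, 5) -> finishes; pool += (0, 1, 0) = (1, 2, 5)
  blocked: J9 wants (3, 1, 3), pool (1, 2, 5) — not enough r4
  blocked: J8 wants (2, 2, 5), pool (1, 2, 5) — not enough r4
  blocked: J4 wants (4, 0, 2), pool (1, 2, 5) — not enough r4
  blocked: J2 wants (3, 1, 1), pool (1, 2, 5) — not enough r4
Permanently blocked: J9, J8, J4 and J2.
(3) Precisely 0 of the possible complete orderings are safe sequences.


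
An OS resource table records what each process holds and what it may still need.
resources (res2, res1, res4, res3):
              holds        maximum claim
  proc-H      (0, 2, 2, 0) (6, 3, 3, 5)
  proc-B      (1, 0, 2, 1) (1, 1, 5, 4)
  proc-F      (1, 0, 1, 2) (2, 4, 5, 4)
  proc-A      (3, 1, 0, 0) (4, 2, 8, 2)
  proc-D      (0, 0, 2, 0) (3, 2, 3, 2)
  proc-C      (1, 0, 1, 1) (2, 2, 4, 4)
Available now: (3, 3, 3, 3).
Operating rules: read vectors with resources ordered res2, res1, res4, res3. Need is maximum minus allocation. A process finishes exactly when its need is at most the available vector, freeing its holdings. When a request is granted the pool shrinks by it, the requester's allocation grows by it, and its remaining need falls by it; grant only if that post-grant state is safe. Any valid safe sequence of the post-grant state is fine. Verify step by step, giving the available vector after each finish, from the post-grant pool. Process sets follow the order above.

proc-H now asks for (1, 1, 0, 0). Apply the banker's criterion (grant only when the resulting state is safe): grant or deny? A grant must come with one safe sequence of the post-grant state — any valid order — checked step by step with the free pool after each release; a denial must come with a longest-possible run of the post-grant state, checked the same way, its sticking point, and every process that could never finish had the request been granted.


GRANT — the state after the grant stays safe, e.g. via proc-B, proc-D, proc-C, proc-A, proc-H, proc-F.
Key observation: granting shrinks the pool to (2, 2, 3, 3), yet proc-B still fits and the chain goes through.
Verifying the post-grant state step by step:
  pool = (2, 2, 3, 3)
  run proc-B (needs (0, 1, 3, 3), free (2, 2, 3, 3)); after release of (1, 0, 2, 1) the pool is (3, 2, 5, 4)
  run proc-D (needs (3, 2, 1, 2), free (3, 2, 5, 4)); after release of (0, 0, 2, 0) the pool is (3, 2, 7, 4)
  run proc-C (needs (1, 2, 3, 3), free (3, 2, 7, 4)); after release of (1, 0, 1, 1) the pool is (4, 2, 8, 5)
  run proc-A (needs (1, 1, 8, 2), free (4, 2, 8, 5)); after release of (3, 1, 0, 0) the pool is (7, 3, 8, 5)
  run proc-H (needs (5, 0, 1, 5), free (7, 3, 8, 5)); after release of (1, 3, 2, 0) the pool is (8, 6, 10, 5)
  run proc-F (needs (1, 4, 4, 2), free (8, 6, 10, 5)); after release of (1, 0, 1, 2) the pool is (9, 6, 11, 7)


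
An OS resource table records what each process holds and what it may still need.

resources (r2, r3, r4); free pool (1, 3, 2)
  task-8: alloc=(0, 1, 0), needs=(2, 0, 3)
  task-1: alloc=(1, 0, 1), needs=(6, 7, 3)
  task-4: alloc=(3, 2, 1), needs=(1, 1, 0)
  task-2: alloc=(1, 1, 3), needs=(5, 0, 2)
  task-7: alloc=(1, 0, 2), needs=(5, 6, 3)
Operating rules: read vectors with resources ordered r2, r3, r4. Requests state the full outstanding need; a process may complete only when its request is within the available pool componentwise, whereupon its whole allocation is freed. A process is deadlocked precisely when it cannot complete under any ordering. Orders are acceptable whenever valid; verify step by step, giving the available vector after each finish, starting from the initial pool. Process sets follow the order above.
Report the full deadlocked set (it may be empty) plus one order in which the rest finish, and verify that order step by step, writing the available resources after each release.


Deadlocked set: task-1, task-2 and task-7.
Key observation: after task-4, task-8 complete, (4, 6, 3) is the best the pool ever gets, yet each leftover process wants more r2.
A valid finishing order for the others: task-4, task-8. Walking it through:
  pool = (1, 3, 2)
  task-4 needs (1, 1, 0) <= (1, 3, 2) -> finishes; pool += (3, 2, 1) = (4, 5, 3)
  task-8 needs (2, 0, 3) <= (4, 5, 3) -> finishes; pool += (0, 1, 0) = (4, 6, 3)
The stuck group stays short no matter what:
  task-1 cannot run: need (6, 7, 3) vs free (4, 6, 3) (insufficient r2 and r3)
  task-2 cannot run: need (5, 0, 2) vs free (4, 6, 3) (insufficient r2)
  task-7 cannot run: need (5, 6, 3) vs free (4, 6, 3) (insufficient r2)


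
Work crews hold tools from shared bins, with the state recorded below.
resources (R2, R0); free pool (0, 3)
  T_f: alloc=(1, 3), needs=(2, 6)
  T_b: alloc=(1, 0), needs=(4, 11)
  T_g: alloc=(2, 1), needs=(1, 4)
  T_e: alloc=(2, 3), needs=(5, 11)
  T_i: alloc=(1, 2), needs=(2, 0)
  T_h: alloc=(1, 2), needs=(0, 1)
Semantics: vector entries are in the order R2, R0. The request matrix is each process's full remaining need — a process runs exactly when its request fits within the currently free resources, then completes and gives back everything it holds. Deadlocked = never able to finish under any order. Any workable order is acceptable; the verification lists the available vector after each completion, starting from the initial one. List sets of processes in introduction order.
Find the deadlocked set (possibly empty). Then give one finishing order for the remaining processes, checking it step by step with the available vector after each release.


Nothing here is deadlocked.
Key observation: T_h leads a chain of completions in which each release enables another process.
One completion order for the rest: T_h, T_g, T_f, T_i, T_e, T_b. Check, step by step:
  pool = (0, 3)
  T_h needs (0, 1) <= (0, 3) -> finishes; pool += (1, 2) = (1, 5)
  T_g needs (1, 4) <= (1, 5) -> finishes; pool += (2, 1) = (3, 6)
  T_f needs (2, 6) <= (3, 6) -> finishes; pool += (1, 3) = (4, 9)
  T_i needs (2, 0) <= (4, 9) -> finishes; pool += (1, 2) = (5, 11)
  T_e needs (5, 11) <= (5, 11) -> finishes; pool += (2, 3) = (7, 14)
  T_b needs (4, 11) <= (7, 14) -> finishes; pool += (1, 0) = (8, 14)


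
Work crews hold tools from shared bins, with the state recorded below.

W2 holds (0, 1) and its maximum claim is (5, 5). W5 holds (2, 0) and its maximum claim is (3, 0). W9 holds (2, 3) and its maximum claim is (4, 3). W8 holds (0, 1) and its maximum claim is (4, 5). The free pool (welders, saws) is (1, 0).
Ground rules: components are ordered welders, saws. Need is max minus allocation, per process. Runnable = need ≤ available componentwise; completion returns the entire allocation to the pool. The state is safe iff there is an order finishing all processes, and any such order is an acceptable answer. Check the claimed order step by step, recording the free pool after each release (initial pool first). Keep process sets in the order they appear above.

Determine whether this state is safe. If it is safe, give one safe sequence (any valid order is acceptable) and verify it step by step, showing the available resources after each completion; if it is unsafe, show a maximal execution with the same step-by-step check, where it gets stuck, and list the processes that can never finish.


UNSAFE.
Key observation: the wall is saws: completing W5, W9 brings the pool only to (5, 3), and all the rest need more.
The run W5, W9 cannot be extended any further. Step-by-step check:
  pool = (1, 0)
  W5 needs (1, 0) <= (1, 0) -> finishes; pool += (2, 0) = (3, 0)
  W9 needs (2, 0) <= (3, 0) -> finishes; pool += (2, 3) = (5, 3)
  W2 still needs (5, 4) but only (5, 3) is free — short on saws
  W8 still needs (4, 4) but only (5, 3) is free — short on saws
Never able to finish: W2 and W8.


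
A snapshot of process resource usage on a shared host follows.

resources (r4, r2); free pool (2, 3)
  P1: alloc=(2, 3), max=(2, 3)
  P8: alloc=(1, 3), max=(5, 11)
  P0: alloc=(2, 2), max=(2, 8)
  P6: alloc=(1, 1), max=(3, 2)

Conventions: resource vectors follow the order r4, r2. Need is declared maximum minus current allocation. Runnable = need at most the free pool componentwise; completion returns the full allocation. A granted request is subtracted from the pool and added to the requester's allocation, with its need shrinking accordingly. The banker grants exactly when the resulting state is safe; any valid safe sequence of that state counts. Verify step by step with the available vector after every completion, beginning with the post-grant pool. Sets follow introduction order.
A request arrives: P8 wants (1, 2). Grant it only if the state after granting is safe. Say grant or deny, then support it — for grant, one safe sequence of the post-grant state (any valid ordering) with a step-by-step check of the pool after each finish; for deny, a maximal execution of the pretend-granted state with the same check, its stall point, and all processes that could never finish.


DENY: after the grant no complete ordering would exist.
Key observation: even finishing P1, P6 leaves just (4, 5) free — too little r2 for any of the remaining processes.
On the post-grant state, P1, P6 is a maximal run — nothing extends it. Walking it through:
  pool = (1, 1)
  P1: need (0, 0) fits (1, 1); releases (2, 3), pool now (3, 4)
  P6: need (2, 1) fits (3, 4); releases (1, 1), pool now (4, 5)
  P8 still needs (3, 6) but only (4, 5) is free — short on r2
  P0 still needs (0, 6) but only (4, 5) is free — short on r2
Had the request been granted, P8 and P0 could never finish.


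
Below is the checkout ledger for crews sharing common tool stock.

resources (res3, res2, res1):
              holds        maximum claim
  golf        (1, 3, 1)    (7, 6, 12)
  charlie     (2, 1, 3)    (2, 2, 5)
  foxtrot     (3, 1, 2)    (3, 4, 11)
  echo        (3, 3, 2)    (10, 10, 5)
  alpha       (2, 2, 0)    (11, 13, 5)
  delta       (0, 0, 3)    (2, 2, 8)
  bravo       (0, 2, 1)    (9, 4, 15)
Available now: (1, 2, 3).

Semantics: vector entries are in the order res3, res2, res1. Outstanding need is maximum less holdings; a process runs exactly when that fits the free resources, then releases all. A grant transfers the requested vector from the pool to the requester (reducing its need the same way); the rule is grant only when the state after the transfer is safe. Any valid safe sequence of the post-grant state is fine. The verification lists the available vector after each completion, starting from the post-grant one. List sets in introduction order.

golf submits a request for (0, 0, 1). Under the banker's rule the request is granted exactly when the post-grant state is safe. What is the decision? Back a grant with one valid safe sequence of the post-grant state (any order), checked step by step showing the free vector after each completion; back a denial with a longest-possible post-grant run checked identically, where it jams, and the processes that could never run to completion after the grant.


DENY — the pretend-granted state is unsafe.
Key observation: after charlie, delta the pool peaks at (3, 3, 8), and each blocked process is short somewhere: golf on res3, res1; foxtrot on res1; echo on res3, res2; alpha on res3, res2; bravo on res3, res1.
Pretend the grant happened; the run charlie, delta goes as far as possible. Check, step by step:
  pool = (1, 2, 2)
  charlie: need (0, 1, 2) fits (1, 2, 2); releases (2, 1, 3), pool now (3, 3, 5)
  delta: need (2, 2, 5) fits (3, 3, 5); releases (0, 0, 3), pool now (3, 3, 8)
  blocked: golf wants (6, 3, 10), pool (3, 3, 8) — not enough res3 and res1
  blocked: foxtrot wants (0, 3, 9), pool (3, 3, 8) — not enough res1
  blocked: echo wants (7, 7, 3), pool (3, 3, 8) — not enough res3 and res2
  blocked: alpha wants (9, 11, 5), pool (3, 3, 8) — not enough res3 and res2
  blocked: bravo wants (9, 2, 14), pool (3, 3, 8) — not enough res3 and res1
Had the request been granted, golf, foxtrot, echo, alpha and bravo could never finish.


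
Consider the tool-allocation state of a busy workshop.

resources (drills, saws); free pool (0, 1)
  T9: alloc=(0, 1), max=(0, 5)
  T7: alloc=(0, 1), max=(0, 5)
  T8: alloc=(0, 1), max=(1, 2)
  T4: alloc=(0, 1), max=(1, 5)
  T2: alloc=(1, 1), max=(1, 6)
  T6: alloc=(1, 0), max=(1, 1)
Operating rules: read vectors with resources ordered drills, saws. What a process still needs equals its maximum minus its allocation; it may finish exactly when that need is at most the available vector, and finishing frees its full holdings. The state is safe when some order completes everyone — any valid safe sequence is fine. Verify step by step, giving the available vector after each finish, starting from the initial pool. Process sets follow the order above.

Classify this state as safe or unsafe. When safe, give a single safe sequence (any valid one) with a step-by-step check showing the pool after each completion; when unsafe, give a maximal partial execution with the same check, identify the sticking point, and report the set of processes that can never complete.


The state is UNSAFE.
Key observation: after T6, T8 complete, (1, 2) is the best the pool ever gets, yet each leftover process wants more saws.
The run T6, T8 cannot be extended any further. Step-by-step check:
  pool = (0, 1)
  T6: need (0, 1) fits (0, 1); releases (1, 0), pool now (1, 1)
  T8: need (1, 1) fits (1, 1); releases (0, 1), pool now (1, 2)
  T9 cannot run: need (0, 4) vs free (1, 2) (insufficient saws)
  T7 cannot run: need (0, 4) vs free (1, 2) (insufficient saws)
  T4 cannot run: need (1, 4) vs free (1, 2) (insufficient saws)
  T2 cannot run: need (0, 5) vs free (1, 2) (insufficient saws)
Permanently blocked: T9, T7, T4 and T2.
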